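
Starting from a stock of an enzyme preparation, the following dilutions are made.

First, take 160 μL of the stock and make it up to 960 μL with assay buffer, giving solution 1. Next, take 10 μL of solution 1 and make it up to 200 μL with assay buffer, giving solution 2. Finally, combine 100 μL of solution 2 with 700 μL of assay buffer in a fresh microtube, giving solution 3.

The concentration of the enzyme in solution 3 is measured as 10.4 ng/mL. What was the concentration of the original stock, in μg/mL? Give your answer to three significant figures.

9.98 μg/mL

Step 1: 160 μL brought to 960 μL → factor 960/160 = 6
Step 2: 10 μL brought to 200 μL → factor 200/10 = 20
Step 3: 100 μL + 700 μL = 800 μL total → factor 800/100 = 8
Overall dilution factor = 6 × 20 × 8 = 960
Stock = 10.4 ng/mL × 960 = 9984 ng/mL = 9.98 μg/mL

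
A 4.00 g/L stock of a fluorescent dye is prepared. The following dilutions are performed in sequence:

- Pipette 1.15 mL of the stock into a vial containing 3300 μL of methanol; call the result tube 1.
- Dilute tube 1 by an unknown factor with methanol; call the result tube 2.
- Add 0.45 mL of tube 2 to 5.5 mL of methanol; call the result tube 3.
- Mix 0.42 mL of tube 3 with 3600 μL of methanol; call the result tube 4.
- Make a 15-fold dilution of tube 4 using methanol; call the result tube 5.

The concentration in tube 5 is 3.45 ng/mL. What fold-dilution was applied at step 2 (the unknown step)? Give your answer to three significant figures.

158-fold

Step 1: 1.15 mL + 3300 μL = 4.45 mL total → factor 4.45/1.15 = 3.8696
Step 2: unknown factor x
Step 3: 0.45 mL + 5.5 mL = 5.95 mL total → factor 5.95/0.45 = 13.222
Step 4: 0.42 mL + 3600 μL = 4.02 mL total → factor 4.02/0.42 = 9.5714
Step 5: 15-fold → factor 15
Product of known-step factors = 7345.7
Overall factor = 4.00 g/L / (3.45 ng/mL) = 1.1594 × 10^6
x = 1.1594 × 10^6 / 7345.7 = 158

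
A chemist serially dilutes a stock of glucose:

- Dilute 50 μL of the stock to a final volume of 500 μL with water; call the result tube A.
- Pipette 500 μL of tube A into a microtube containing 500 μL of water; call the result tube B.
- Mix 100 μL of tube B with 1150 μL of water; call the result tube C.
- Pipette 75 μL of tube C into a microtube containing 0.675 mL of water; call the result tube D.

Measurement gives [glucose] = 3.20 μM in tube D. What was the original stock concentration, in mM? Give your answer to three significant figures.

Step 1: 50 μL brought to 500 μL → factor 500/50 = 10
Step 2: 500 μL + 500 μL = 1000 μL total → factor 1000/500 = 2
Step 3: 100 μL + 1150 μL = 1250 μL total → factor 1250/100 = 12.5
Step 4: 75 μL + 0.675 mL = 750 μL total → factor 750/75 = 10
Overall dilution factor = 10 × 2 × 12.5 × 10 = 2500
Stock = 3.20 μM × 2500 = 8000 μM = 8.00 mM

8.00 mM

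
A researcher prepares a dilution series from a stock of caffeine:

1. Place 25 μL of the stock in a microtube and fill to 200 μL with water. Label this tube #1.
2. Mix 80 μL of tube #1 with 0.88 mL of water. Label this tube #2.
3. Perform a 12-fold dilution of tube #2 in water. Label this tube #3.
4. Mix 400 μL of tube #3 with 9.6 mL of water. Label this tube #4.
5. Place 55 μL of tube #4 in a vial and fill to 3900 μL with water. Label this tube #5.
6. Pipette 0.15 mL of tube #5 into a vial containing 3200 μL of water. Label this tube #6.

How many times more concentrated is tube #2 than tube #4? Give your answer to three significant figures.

300

Step 1: 25 μL brought to 200 μL → factor 200/25 = 8
Step 2: 80 μL + 0.88 mL = 960 μL total → factor 960/80 = 12
Step 3: 12-fold → factor 12
Step 4: 400 μL + 9.6 mL = 10000 μL total → factor 10000/400 = 25
Dilution factor to tube #2 = 96; to tube #4 = 28800
[tube #2]/[tube #4] = (factor to tube #4)/(factor to tube #2) = 28800/96 = 300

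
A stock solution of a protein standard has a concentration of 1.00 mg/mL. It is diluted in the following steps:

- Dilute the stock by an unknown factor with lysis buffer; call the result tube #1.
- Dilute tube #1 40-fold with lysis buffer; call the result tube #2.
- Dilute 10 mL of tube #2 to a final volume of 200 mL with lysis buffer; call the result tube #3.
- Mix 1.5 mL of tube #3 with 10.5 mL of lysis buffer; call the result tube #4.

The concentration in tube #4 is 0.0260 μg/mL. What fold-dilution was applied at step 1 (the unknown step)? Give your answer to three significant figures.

6.01-fold

Step 1: unknown factor x
Step 2: 40-fold → factor 40
Step 3: 10 mL brought to 200 mL → factor 200/10 = 20
Step 4: 1.5 mL + 10.5 mL = 12 mL total → factor 12/1.5 = 8
Product of known-step factors = 6400
Overall factor = 1.00 mg/mL / (0.0260 μg/mL) = 38462
x = 38462 / 6400 = 6.01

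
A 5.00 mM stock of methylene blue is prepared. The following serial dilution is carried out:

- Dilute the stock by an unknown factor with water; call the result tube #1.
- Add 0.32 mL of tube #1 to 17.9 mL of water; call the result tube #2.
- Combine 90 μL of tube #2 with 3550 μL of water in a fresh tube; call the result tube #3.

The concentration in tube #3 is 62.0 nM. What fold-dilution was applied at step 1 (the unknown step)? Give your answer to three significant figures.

Step 1: unknown factor x
Step 2: 0.32 mL + 17.9 mL = 18.22 mL total → factor 18.22/0.32 = 56.938
Step 3: 90 μL + 3550 μL = 3640 μL total → factor 3640/90 = 40.444
Product of known-step factors = 2302.8
Overall factor = 5.00 mM / (62.0 nM) = 80645
x = 80645 / 2302.8 = 35.0

35.0-fold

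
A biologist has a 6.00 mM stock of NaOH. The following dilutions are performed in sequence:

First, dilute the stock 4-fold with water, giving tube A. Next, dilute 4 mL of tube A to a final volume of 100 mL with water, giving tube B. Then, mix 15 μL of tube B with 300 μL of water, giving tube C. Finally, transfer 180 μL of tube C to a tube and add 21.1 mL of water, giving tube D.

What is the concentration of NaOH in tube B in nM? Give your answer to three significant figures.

Step 1: 4-fold → factor 4
Step 2: 4 mL brought to 100 mL → factor 100/4 = 25
Dilution factor through tube B = 4 × 25 = 100
[tube B] = 6.00 mM / 100 = 0.06000 mM = 6.00 × 10^4 nM

6.00 × 10^4 nM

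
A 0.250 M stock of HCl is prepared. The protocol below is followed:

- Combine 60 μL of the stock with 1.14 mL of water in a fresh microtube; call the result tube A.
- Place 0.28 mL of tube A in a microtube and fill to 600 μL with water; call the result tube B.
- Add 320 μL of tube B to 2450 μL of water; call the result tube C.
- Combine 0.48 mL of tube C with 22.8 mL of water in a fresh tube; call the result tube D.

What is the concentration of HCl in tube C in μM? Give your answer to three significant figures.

674 μM

Step 1: 60 μL + 1.14 mL = 1200 μL total → factor 1200/60 = 20
Step 2: 0.28 mL brought to 600 μL → factor 0.6/0.28 = 2.1429
Step 3: 320 μL + 2450 μL = 2770 μL total → factor 2770/320 = 8.6562
Dilution factor through tube C = 20 × 2.1429 × 8.6562 = 370.98
[tube C] = 0.250 M / 370.98 = 0.0006739 M = 674 μM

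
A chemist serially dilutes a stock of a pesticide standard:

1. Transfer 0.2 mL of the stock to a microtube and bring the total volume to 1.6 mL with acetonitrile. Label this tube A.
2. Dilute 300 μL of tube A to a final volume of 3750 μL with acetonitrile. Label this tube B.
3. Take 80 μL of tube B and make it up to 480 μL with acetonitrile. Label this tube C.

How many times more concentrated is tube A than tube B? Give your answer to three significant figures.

Step 1: 0.2 mL brought to 1.6 mL → factor 1.6/0.2 = 8
Step 2: 300 μL brought to 3750 μL → factor 3750/300 = 12.5
Dilution factor to tube A = 8; to tube B = 100
[tube A]/[tube B] = (factor to tube B)/(factor to tube A) = 100/8 = 12.5

12.5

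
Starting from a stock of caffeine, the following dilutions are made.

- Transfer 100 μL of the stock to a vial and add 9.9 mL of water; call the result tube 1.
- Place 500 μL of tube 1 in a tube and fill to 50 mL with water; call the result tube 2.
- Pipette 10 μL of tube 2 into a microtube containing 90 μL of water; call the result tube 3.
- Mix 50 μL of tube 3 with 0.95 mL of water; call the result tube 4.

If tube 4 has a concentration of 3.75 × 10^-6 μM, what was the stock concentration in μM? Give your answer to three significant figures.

7.50 μM

Step 1: 100 μL + 9.9 mL = 10000 μL total → factor 10000/100 = 100
Step 2: 500 μL brought to 50 mL → factor 50000/500 = 100
Step 3: 10 μL + 90 μL = 100 μL total → factor 100/10 = 10
Step 4: 50 μL + 0.95 mL = 1000 μL total → factor 1000/50 = 20
Overall dilution factor = 100 × 100 × 10 × 20 = 2 × 10^6
Stock = 3.75 × 10^-6 μM × 2 × 10^6 = 7.50 μM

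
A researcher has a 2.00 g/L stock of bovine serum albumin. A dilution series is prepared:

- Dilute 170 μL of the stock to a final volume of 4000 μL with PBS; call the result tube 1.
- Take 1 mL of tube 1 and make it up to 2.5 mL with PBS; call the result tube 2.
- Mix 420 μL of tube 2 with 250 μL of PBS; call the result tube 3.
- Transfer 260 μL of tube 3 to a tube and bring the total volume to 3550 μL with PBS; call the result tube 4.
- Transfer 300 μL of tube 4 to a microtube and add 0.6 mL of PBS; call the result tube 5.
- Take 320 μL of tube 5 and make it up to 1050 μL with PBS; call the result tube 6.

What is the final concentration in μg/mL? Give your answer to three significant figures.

0.159 μg/mL

Step 1: 170 μL brought to 4000 μL → factor 4000/170 = 23.529
Step 2: 1 mL brought to 2.5 mL → factor 2.5/1 = 2.5
Step 3: 420 μL + 250 μL = 670 μL total → factor 670/420 = 1.5952
Step 4: 260 μL brought to 3550 μL → factor 3550/260 = 13.654
Step 5: 300 μL + 0.6 mL = 900 μL total → factor 900/300 = 3
Step 6: 320 μL brought to 1050 μL → factor 1050/320 = 3.2812
Overall dilution factor = 23.529 × 2.5 × 1.5952 × 13.654 × 3 × 3.2812 = 12612
Final = 2.00 g/L / 12612 = 0.0001586 g/L = 0.159 μg/mL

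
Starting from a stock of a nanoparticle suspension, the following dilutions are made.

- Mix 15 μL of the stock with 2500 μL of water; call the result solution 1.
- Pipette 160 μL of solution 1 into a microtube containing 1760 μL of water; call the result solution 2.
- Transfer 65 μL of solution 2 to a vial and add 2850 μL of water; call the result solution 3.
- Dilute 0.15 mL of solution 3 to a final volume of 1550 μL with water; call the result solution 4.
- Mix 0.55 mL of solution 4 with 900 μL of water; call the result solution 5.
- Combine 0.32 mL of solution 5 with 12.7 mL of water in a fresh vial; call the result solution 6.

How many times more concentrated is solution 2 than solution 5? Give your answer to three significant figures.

1.22 × 10^3

Step 1: 15 μL + 2500 μL = 2515 μL total → factor 2515/15 = 167.67
Step 2: 160 μL + 1760 μL = 1920 μL total → factor 1920/160 = 12
Step 3: 65 μL + 2850 μL = 2915 μL total → factor 2915/65 = 44.846
Step 4: 0.15 mL brought to 1550 μL → factor 1.55/0.15 = 10.333
Step 5: 0.55 mL + 900 μL = 1.45 mL total → factor 1.45/0.55 = 2.6364
Dilution factor to solution 2 = 2012; to solution 5 = 2.4581 × 10^6
[solution 2]/[solution 5] = (factor to solution 5)/(factor to solution 2) = 2.4581 × 10^6/2012 = 1.22 × 10^3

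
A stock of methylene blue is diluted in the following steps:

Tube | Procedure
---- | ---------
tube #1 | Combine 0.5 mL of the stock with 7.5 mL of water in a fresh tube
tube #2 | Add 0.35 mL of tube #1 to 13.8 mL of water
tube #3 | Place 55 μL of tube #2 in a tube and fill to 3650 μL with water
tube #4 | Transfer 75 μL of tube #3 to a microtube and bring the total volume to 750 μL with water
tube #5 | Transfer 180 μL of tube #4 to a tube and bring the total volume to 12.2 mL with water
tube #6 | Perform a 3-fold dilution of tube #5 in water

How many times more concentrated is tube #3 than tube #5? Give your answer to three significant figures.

678

Step 1: 0.5 mL + 7.5 mL = 8 mL total → factor 8/0.5 = 16
Step 2: 0.35 mL + 13.8 mL = 14.15 mL total → factor 14.15/0.35 = 40.429
Step 3: 55 μL brought to 3650 μL → factor 3650/55 = 66.364
Step 4: 75 μL brought to 750 μL → factor 750/75 = 10
Step 5: 180 μL brought to 12.2 mL → factor 12200/180 = 67.778
Dilution factor to tube #3 = 42928; to tube #5 = 2.9096 × 10^7
[tube #3]/[tube #5] = (factor to tube #5)/(factor to tube #3) = 2.9096 × 10^7/42928 = 678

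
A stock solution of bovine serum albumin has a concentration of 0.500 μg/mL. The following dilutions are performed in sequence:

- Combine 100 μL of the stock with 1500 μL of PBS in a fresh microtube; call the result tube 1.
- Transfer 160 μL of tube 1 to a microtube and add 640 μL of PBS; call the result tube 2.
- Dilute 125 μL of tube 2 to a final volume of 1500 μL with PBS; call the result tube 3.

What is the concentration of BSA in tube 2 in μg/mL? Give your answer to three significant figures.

Step 1: 100 μL + 1500 μL = 1600 μL total → factor 1600/100 = 16
Step 2: 160 μL + 640 μL = 800 μL total → factor 800/160 = 5
Dilution factor through tube 2 = 16 × 5 = 80
[tube 2] = 0.500 μg/mL / 80 = 0.00625 μg/mL

0.00625 μg/mL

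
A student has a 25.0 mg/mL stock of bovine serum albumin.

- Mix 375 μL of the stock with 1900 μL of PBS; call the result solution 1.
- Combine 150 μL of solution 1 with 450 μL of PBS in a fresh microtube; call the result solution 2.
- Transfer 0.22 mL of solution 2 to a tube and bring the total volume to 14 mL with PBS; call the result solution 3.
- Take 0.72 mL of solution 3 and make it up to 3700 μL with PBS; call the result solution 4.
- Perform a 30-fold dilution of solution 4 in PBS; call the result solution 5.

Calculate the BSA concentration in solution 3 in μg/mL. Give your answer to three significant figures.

Step 1: 375 μL + 1900 μL = 2275 μL total → factor 2275/375 = 6.0667
Step 2: 150 μL + 450 μL = 600 μL total → factor 600/150 = 4
Step 3: 0.22 mL brought to 14 mL → factor 14/0.22 = 63.636
Dilution factor through solution 3 = 6.0667 × 4 × 63.636 = 1544.2
[solution 3] = 25.0 mg/mL / 1544.2 = 0.01619 mg/mL = 16.2 μg/mL

16.2 μg/mL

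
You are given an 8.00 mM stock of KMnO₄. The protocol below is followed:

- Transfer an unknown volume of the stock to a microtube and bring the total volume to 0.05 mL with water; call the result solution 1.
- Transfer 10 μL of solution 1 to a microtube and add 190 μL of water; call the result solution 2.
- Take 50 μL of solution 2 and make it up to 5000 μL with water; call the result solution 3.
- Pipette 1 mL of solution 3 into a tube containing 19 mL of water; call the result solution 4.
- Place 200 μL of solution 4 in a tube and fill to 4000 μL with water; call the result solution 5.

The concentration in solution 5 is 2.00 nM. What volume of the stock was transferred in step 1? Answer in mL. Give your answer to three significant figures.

Step 1: v brought to 0.05 mL → factor = 0.05 mL/v
Step 2: 10 μL + 190 μL = 200 μL total → factor 200/10 = 20
Step 3: 50 μL brought to 5000 μL → factor 5000/50 = 100
Step 4: 1 mL + 19 mL = 20 mL total → factor 20/1 = 20
Step 5: 200 μL brought to 4000 μL → factor 4000/200 = 20
Product of known-step factors = 8 × 10^5
Overall factor = 8.00 mM / (2.00 nM) = 4 × 10^6
Step-1 factor = 4 × 10^6 / 8 × 10^5 = 5
v = 0.05 mL / 5 = 0.0100 mL

0.0100 mL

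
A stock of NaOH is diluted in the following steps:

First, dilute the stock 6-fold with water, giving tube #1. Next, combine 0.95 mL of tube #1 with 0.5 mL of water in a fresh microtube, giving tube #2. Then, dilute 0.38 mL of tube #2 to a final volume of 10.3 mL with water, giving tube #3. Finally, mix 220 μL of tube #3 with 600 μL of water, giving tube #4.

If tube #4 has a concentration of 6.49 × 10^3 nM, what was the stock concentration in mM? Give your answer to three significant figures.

6.00 mM

Step 1: 6-fold → factor 6
Step 2: 0.95 mL + 0.5 mL = 1.45 mL total → factor 1.45/0.95 = 1.5263
Step 3: 0.38 mL brought to 10.3 mL → factor 10.3/0.38 = 27.105
Step 4: 220 μL + 600 μL = 820 μL total → factor 820/220 = 3.7273
Overall dilution factor = 6 × 1.5263 × 27.105 × 3.7273 = 925.21
Stock = 6.49 × 10^3 nM × 925.21 = 6.005 × 10^6 nM = 6.00 mM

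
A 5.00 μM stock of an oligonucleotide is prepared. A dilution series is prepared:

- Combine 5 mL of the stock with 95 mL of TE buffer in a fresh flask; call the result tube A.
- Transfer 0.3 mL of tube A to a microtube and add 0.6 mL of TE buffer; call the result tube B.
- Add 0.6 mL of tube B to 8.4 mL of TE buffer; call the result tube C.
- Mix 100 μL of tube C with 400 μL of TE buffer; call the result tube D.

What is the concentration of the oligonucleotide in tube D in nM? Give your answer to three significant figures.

Step 1: 5 mL + 95 mL = 100 mL total → factor 100/5 = 20
Step 2: 0.3 mL + 0.6 mL = 0.9 mL total → factor 0.9/0.3 = 3
Step 3: 0.6 mL + 8.4 mL = 9 mL total → factor 9/0.6 = 15
Step 4: 100 μL + 400 μL = 500 μL total → factor 500/100 = 5
Overall dilution factor = 20 × 3 × 15 × 5 = 4500
Final = 5.00 μM / 4500 = 0.001111 μM = 1.11 nM

1.11 nM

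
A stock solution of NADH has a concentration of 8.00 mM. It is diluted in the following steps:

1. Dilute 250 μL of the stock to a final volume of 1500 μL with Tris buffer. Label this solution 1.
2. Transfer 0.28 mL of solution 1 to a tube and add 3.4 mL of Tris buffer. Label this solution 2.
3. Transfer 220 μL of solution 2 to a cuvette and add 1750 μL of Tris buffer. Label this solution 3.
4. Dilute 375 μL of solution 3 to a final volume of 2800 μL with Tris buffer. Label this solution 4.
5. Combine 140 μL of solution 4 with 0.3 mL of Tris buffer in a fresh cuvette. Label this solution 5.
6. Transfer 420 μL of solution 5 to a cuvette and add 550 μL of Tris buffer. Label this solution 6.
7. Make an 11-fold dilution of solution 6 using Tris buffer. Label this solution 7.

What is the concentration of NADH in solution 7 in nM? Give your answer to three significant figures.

19.0 nM

Step 1: 250 μL brought to 1500 μL → factor 1500/250 = 6
Step 2: 0.28 mL + 3.4 mL = 3.68 mL total → factor 3.68/0.28 = 13.143
Step 3: 220 μL + 1750 μL = 1970 μL total → factor 1970/220 = 8.9545
Step 4: 375 μL brought to 2800 μL → factor 2800/375 = 7.4667
Step 5: 140 μL + 0.3 mL = 440 μL total → factor 440/140 = 3.1429
Step 6: 420 μL + 550 μL = 970 μL total → factor 970/420 = 2.3095
Step 7: 11-fold → factor 11
Overall dilution factor = 6 × 13.143 × 8.9545 × 7.4667 × 3.1429 × 2.3095 × 11 = 4.2097 × 10^5
Final = 8.00 mM / 4.2097 × 10^5 = 1.900 × 10^-5 mM = 19.0 nM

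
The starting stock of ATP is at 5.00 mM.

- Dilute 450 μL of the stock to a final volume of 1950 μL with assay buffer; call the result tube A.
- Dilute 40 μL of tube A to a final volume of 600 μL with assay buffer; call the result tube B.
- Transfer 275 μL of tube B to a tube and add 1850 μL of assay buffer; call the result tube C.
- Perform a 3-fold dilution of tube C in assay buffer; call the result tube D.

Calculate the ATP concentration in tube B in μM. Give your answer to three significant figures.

76.9 μM

Step 1: 450 μL brought to 1950 μL → factor 1950/450 = 4.3333
Step 2: 40 μL brought to 600 μL → factor 600/40 = 15
Dilution factor through tube B = 4.3333 × 15 = 65
[tube B] = 5.00 mM / 65 = 0.07692 mM = 76.9 μM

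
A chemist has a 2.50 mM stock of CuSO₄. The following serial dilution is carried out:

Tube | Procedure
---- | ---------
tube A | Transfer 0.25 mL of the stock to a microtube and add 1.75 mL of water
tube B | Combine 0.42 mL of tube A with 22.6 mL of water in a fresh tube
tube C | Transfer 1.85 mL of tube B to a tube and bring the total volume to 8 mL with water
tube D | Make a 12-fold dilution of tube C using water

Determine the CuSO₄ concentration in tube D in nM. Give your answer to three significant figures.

Step 1: 0.25 mL + 1.75 mL = 2 mL total → factor 2/0.25 = 8
Step 2: 0.42 mL + 22.6 mL = 23.02 mL total → factor 23.02/0.42 = 54.81
Step 3: 1.85 mL brought to 8 mL → factor 8/1.85 = 4.3243
Step 4: 12-fold → factor 12
Overall dilution factor = 8 × 54.81 × 4.3243 × 12 = 22753
Final = 2.50 mM / 22753 = 0.0001099 mM = 110 nM

110 nM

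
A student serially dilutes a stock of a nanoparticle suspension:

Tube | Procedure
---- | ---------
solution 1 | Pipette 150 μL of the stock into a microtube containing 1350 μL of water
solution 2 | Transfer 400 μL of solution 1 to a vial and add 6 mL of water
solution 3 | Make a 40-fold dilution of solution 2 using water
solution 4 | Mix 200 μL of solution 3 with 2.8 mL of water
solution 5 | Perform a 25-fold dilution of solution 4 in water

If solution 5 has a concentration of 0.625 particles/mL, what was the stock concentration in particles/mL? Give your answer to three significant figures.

1.50 × 10^6 particles/mL

Step 1: 150 μL + 1350 μL = 1500 μL total → factor 1500/150 = 10
Step 2: 400 μL + 6 mL = 6400 μL total → factor 6400/400 = 16
Step 3: 40-fold → factor 40
Step 4: 200 μL + 2.8 mL = 3000 μL total → factor 3000/200 = 15
Step 5: 25-fold → factor 25
Overall dilution factor = 10 × 16 × 40 × 15 × 25 = 2.4 × 10^6
Stock = 0.625 particles/mL × 2.4 × 10^6 = 1.50 × 10^6 particles/mL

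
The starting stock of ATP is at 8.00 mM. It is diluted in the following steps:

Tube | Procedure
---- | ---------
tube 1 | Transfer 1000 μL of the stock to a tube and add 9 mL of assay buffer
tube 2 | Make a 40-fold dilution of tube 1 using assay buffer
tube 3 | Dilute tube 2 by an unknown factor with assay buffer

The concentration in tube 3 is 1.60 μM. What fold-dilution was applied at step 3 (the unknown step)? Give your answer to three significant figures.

12.5-fold

Step 1: 1000 μL + 9 mL = 10000 μL total → factor 10000/1000 = 10
Step 2: 40-fold → factor 40
Step 3: unknown factor x
Product of known-step factors = 400
Overall factor = 8.00 mM / (1.60 μM) = 5000
x = 5000 / 400 = 12.5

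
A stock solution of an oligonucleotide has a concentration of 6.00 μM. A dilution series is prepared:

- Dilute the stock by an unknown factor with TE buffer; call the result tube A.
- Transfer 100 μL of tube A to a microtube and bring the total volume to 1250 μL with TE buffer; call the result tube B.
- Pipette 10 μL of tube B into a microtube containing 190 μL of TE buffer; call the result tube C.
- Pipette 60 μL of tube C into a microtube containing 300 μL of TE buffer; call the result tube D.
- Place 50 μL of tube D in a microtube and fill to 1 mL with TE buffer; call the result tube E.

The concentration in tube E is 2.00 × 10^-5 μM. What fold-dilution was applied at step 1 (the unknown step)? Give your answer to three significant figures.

10.0-fold

Step 1: unknown factor x
Step 2: 100 μL brought to 1250 μL → factor 1250/100 = 12.5
Step 3: 10 μL + 190 μL = 200 μL total → factor 200/10 = 20
Step 4: 60 μL + 300 μL = 360 μL total → factor 360/60 = 6
Step 5: 50 μL brought to 1 mL → factor 1000/50 = 20
Product of known-step factors = 30000
Overall factor = 6.00 μM / (2.00 × 10^-5 μM) = 3 × 10^5
x = 3 × 10^5 / 30000 = 10.0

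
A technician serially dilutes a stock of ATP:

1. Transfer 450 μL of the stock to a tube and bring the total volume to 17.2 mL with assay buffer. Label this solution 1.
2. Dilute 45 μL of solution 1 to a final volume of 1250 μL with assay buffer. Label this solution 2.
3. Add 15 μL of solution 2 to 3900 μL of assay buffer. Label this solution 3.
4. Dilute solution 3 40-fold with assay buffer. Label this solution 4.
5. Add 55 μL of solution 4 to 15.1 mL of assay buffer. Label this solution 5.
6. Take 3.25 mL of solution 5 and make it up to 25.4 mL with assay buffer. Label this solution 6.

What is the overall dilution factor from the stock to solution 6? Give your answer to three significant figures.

2.39 × 10^10

Step 1: 450 μL brought to 17.2 mL → factor 17200/450 = 38.222
Step 2: 45 μL brought to 1250 μL → factor 1250/45 = 27.778
Step 3: 15 μL + 3900 μL = 3915 μL total → factor 3915/15 = 261
Step 4: 40-fold → factor 40
Step 5: 55 μL + 15.1 mL = 15155 μL total → factor 15155/55 = 275.55
Step 6: 3.25 mL brought to 25.4 mL → factor 25.4/3.25 = 7.8154
Overall dilution factor = 38.222 × 27.778 × 261 × 40 × 275.55 × 7.8154 = 2.387 × 10^10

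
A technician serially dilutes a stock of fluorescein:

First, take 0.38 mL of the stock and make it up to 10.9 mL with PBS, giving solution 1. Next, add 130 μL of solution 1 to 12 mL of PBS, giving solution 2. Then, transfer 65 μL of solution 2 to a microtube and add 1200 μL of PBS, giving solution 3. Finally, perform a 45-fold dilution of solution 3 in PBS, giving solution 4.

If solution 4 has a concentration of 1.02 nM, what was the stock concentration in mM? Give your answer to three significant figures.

2.39 mM

Step 1: 0.38 mL brought to 10.9 mL → factor 10.9/0.38 = 28.684
Step 2: 130 μL + 12 mL = 12130 μL total → factor 12130/130 = 93.308
Step 3: 65 μL + 1200 μL = 1265 μL total → factor 1265/65 = 19.462
Step 4: 45-fold → factor 45
Overall dilution factor = 28.684 × 93.308 × 19.462 × 45 = 2.344 × 10^6
Stock = 1.02 nM × 2.344 × 10^6 = 2.391 × 10^6 nM = 2.39 mM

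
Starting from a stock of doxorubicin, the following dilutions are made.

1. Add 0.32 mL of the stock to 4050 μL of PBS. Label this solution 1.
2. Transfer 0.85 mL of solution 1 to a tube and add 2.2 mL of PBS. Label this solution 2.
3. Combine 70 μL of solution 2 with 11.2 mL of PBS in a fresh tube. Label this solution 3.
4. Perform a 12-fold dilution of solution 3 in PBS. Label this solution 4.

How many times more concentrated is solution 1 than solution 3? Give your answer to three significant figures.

Step 1: 0.32 mL + 4050 μL = 4.37 mL total → factor 4.37/0.32 = 13.656
Step 2: 0.85 mL + 2.2 mL = 3.05 mL total → factor 3.05/0.85 = 3.5882
Step 3: 70 μL + 11.2 mL = 11270 μL total → factor 11270/70 = 161
Dilution factor to solution 1 = 13.656; to solution 3 = 7889.3
[solution 1]/[solution 3] = (factor to solution 3)/(factor to solution 1) = 7889.3/13.656 = 578

578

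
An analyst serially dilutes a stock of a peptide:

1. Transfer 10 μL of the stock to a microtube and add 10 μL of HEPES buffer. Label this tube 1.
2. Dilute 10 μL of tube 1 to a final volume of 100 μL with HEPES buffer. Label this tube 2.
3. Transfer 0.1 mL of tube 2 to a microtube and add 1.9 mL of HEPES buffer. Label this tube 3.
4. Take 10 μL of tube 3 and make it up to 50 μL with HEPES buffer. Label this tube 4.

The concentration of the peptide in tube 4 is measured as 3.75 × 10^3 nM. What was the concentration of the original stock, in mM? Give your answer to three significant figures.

Step 1: 10 μL + 10 μL = 20 μL total → factor 20/10 = 2
Step 2: 10 μL brought to 100 μL → factor 100/10 = 10
Step 3: 0.1 mL + 1.9 mL = 2 mL total → factor 2/0.1 = 20
Step 4: 10 μL brought to 50 μL → factor 50/10 = 5
Overall dilution factor = 2 × 10 × 20 × 5 = 2000
Stock = 3.75 × 10^3 nM × 2000 = 7.500 × 10^6 nM = 7.50 mM

7.50 mM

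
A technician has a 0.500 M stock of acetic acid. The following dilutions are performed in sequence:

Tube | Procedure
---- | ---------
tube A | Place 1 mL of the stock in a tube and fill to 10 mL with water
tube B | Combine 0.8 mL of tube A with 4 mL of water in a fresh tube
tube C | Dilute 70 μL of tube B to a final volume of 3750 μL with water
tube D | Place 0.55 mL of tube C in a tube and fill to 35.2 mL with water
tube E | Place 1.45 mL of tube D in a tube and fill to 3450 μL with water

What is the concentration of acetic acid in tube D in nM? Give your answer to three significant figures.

Step 1: 1 mL brought to 10 mL → factor 10/1 = 10
Step 2: 0.8 mL + 4 mL = 4.8 mL total → factor 4.8/0.8 = 6
Step 3: 70 μL brought to 3750 μL → factor 3750/70 = 53.571
Step 4: 0.55 mL brought to 35.2 mL → factor 35.2/0.55 = 64
Dilution factor through tube D = 10 × 6 × 53.571 × 64 = 2.0571 × 10^5
[tube D] = 0.500 M / 2.0571 × 10^5 = 2.431 × 10^-6 M = 2.43 × 10^3 nM

2.43 × 10^3 nM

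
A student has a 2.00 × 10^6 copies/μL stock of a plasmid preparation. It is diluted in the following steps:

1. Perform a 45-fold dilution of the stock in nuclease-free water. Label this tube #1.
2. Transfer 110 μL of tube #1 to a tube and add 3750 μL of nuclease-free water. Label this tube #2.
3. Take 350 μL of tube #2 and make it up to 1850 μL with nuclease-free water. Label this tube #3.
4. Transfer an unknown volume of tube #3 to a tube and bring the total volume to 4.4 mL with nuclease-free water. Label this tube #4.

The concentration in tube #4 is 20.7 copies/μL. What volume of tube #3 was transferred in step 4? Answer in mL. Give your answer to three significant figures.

0.380 mL

Step 1: 45-fold → factor 45
Step 2: 110 μL + 3750 μL = 3860 μL total → factor 3860/110 = 35.091
Step 3: 350 μL brought to 1850 μL → factor 1850/350 = 5.2857
Step 4: v brought to 4.4 mL → factor = 4.4 mL/v
Product of known-step factors = 8346.6
Overall factor = 2.00 × 10^6 copies/μL / (20.7 copies/μL) = 96618
Step-4 factor = 96618 / 8346.6 = 11.576
v = 4.4 mL / 11.576 = 0.380 mL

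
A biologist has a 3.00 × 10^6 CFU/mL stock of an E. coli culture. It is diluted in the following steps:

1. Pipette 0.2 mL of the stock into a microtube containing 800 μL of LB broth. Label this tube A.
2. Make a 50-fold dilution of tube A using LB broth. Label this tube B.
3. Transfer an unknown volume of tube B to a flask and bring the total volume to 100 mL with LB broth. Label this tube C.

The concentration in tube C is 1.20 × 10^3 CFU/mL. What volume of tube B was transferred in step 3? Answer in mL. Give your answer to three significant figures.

10.0 mL

Step 1: 0.2 mL + 800 μL = 1 mL total → factor 1/0.2 = 5
Step 2: 50-fold → factor 50
Step 3: v brought to 100 mL → factor = 100 mL/v
Product of known-step factors = 250
Overall factor = 3.00 × 10^6 CFU/mL / (1.20 × 10^3 CFU/mL) = 2500
Step-3 factor = 2500 / 250 = 10
v = 100 mL / 10 = 10.0 mL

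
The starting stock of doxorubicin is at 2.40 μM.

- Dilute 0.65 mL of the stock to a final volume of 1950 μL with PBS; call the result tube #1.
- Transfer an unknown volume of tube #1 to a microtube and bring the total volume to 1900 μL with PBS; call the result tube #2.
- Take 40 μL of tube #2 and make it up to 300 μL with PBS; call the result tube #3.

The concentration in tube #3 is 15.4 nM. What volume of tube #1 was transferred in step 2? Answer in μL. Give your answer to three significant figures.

274 μL

Step 1: 0.65 mL brought to 1950 μL → factor 1.95/0.65 = 3
Step 2: v brought to 1900 μL → factor = 1900 μL/v
Step 3: 40 μL brought to 300 μL → factor 300/40 = 7.5
Product of known-step factors = 22.5
Overall factor = 2.40 μM / (15.4 nM) = 155.84
Step-2 factor = 155.84 / 22.5 = 6.9264
v = 1900 μL / 6.9264 = 274 μL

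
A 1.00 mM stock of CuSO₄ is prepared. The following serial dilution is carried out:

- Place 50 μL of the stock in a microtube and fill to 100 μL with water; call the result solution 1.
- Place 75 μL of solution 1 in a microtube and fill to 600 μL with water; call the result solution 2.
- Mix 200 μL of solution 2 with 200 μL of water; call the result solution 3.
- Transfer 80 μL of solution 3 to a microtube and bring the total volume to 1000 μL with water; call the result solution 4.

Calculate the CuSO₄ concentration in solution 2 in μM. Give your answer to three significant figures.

Step 1: 50 μL brought to 100 μL → factor 100/50 = 2
Step 2: 75 μL brought to 600 μL → factor 600/75 = 8
Dilution factor through solution 2 = 2 × 8 = 16
[solution 2] = 1.00 mM / 16 = 0.06250 mM = 62.5 μM

62.5 μM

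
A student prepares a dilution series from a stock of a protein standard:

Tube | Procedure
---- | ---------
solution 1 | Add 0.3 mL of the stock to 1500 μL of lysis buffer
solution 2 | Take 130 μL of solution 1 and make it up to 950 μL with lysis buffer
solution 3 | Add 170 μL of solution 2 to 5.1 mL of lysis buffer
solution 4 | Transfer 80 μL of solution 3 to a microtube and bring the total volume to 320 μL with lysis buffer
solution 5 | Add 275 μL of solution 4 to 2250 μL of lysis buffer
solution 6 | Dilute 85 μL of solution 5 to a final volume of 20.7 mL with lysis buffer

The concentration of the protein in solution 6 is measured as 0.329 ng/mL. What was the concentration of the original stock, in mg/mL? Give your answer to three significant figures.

Step 1: 0.3 mL + 1500 μL = 1.8 mL total → factor 1.8/0.3 = 6
Step 2: 130 μL brought to 950 μL → factor 950/130 = 7.3077
Step 3: 170 μL + 5.1 mL = 5270 μL total → factor 5270/170 = 31
Step 4: 80 μL brought to 320 μL → factor 320/80 = 4
Step 5: 275 μL + 2250 μL = 2525 μL total → factor 2525/275 = 9.1818
Step 6: 85 μL brought to 20.7 mL → factor 20700/85 = 243.53
Overall dilution factor = 6 × 7.3077 × 31 × 4 × 9.1818 × 243.53 = 1.2157 × 10^7
Stock = 0.329 ng/mL × 1.2157 × 10^7 = 4.000 × 10^6 ng/mL = 4.00 mg/mL

4.00 mg/mL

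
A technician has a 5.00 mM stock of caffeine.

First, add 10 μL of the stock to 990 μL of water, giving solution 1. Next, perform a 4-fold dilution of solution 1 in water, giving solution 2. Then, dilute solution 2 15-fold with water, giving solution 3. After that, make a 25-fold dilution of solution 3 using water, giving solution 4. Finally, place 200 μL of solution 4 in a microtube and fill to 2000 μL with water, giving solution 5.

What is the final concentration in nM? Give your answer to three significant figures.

3.33 nM

Step 1: 10 μL + 990 μL = 1000 μL total → factor 1000/10 = 100
Step 2: 4-fold → factor 4
Step 3: 15-fold → factor 15
Step 4: 25-fold → factor 25
Step 5: 200 μL brought to 2000 μL → factor 2000/200 = 10
Overall dilution factor = 100 × 4 × 15 × 25 × 10 = 1.5 × 10^6
Final = 5.00 mM / 1.5 × 10^6 = 3.333 × 10^-6 mM = 3.33 nM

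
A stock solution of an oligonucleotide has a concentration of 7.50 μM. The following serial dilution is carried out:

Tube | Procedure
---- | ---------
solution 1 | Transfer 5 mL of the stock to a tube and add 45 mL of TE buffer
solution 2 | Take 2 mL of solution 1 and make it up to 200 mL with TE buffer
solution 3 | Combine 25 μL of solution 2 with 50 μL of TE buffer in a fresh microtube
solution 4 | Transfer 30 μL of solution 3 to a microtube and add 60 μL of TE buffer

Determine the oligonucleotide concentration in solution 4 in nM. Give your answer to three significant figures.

0.833 nM

Step 1: 5 mL + 45 mL = 50 mL total → factor 50/5 = 10
Step 2: 2 mL brought to 200 mL → factor 200/2 = 100
Step 3: 25 μL + 50 μL = 75 μL total → factor 75/25 = 3
Step 4: 30 μL + 60 μL = 90 μL total → factor 90/30 = 3
Overall dilution factor = 10 × 100 × 3 × 3 = 9000
Final = 7.50 μM / 9000 = 0.0008333 μM = 0.833 nM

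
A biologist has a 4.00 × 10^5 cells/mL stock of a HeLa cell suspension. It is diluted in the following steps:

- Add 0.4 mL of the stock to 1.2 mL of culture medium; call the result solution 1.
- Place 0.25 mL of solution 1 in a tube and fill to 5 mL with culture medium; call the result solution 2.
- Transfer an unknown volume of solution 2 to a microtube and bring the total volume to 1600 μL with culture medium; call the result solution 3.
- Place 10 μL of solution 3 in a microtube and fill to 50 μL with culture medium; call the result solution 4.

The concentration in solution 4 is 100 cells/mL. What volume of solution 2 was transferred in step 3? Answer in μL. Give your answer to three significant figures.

160 μL

Step 1: 0.4 mL + 1.2 mL = 1.6 mL total → factor 1.6/0.4 = 4
Step 2: 0.25 mL brought to 5 mL → factor 5/0.25 = 20
Step 3: v brought to 1600 μL → factor = 1600 μL/v
Step 4: 10 μL brought to 50 μL → factor 50/10 = 5
Product of known-step factors = 400
Overall factor = 4.00 × 10^5 cells/mL / (100 cells/mL) = 4000
Step-3 factor = 4000 / 400 = 10
v = 1600 μL / 10 = 160 μL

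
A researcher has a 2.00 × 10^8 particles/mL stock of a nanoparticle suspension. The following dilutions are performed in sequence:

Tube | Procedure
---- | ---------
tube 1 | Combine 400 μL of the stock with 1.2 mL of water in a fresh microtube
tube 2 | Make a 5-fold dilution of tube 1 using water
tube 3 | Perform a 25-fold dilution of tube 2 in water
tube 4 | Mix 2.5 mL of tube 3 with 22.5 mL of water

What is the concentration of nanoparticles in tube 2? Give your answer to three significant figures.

Step 1: 400 μL + 1.2 mL = 1600 μL total → factor 1600/400 = 4
Step 2: 5-fold → factor 5
Dilution factor through tube 2 = 4 × 5 = 20
[tube 2] = 2.00 × 10^8 particles/mL / 20 = 1.00 × 10^7 particles/mL

1.00 × 10^7 particles/mL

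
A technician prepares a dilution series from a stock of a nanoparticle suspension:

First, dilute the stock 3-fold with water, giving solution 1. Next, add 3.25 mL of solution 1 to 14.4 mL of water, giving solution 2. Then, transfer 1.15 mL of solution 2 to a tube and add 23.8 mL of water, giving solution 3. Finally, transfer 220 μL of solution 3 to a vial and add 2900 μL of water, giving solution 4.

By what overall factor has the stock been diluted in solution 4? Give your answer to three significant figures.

Step 1: 3-fold → factor 3
Step 2: 3.25 mL + 14.4 mL = 17.65 mL total → factor 17.65/3.25 = 5.4308
Step 3: 1.15 mL + 23.8 mL = 24.95 mL total → factor 24.95/1.15 = 21.696
Step 4: 220 μL + 2900 μL = 3120 μL total → factor 3120/220 = 14.182
Overall dilution factor = 3 × 5.4308 × 21.696 × 14.182 = 5012.9

5.01 × 10^3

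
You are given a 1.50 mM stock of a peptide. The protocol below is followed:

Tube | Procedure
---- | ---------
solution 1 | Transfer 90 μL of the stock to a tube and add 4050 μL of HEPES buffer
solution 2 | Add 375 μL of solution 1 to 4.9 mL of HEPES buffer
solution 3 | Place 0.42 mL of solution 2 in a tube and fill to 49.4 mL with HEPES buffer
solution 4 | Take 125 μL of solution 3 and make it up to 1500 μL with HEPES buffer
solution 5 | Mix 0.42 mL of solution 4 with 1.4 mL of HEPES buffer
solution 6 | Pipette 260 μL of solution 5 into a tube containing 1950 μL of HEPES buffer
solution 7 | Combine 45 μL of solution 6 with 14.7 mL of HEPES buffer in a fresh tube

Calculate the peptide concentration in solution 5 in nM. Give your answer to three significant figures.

0.379 nM

Step 1: 90 μL + 4050 μL = 4140 μL total → factor 4140/90 = 46
Step 2: 375 μL + 4.9 mL = 5275 μL total → factor 5275/375 = 14.067
Step 3: 0.42 mL brought to 49.4 mL → factor 49.4/0.42 = 117.62
Step 4: 125 μL brought to 1500 μL → factor 1500/125 = 12
Step 5: 0.42 mL + 1.4 mL = 1.82 mL total → factor 1.82/0.42 = 4.3333
Dilution factor through solution 5 = 46 × 14.067 × 117.62 × 12 × 4.3333 = 3.9576 × 10^6
[solution 5] = 1.50 mM / 3.9576 × 10^6 = 3.790 × 10^-7 mM = 0.379 nM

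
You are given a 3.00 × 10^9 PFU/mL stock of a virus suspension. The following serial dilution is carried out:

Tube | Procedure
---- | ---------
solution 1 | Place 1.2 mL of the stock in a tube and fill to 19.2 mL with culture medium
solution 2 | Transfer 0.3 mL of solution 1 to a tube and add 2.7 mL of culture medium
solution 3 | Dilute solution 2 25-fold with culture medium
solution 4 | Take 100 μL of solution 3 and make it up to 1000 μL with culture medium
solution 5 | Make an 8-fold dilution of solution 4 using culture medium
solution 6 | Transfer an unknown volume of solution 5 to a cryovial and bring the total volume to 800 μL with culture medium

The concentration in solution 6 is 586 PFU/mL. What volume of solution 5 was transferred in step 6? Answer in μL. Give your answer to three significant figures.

Step 1: 1.2 mL brought to 19.2 mL → factor 19.2/1.2 = 16
Step 2: 0.3 mL + 2.7 mL = 3 mL total → factor 3/0.3 = 10
Step 3: 25-fold → factor 25
Step 4: 100 μL brought to 1000 μL → factor 1000/100 = 10
Step 5: 8-fold → factor 8
Step 6: v brought to 800 μL → factor = 800 μL/v
Product of known-step factors = 3.2 × 10^5
Overall factor = 3.00 × 10^9 PFU/mL / (586 PFU/mL) = 5.1195 × 10^6
Step-6 factor = 5.1195 × 10^6 / 3.2 × 10^5 = 15.998
v = 800 μL / 15.998 = 50.0 μL

50.0 μL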